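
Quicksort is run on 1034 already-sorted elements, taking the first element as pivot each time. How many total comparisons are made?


Sum of comparisons per partition:
1033 + 1032 + ... + 1 + 0
= 1034 * (1034 - 1) / 2
= 1034 * 1033 / 2
= 534061


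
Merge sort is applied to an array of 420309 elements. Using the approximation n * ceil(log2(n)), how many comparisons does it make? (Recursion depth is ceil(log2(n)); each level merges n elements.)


Merge sort divides the array into halves recursively.
Number of levels = ceil(log2(420309)) = 19
At each level, approximately n = 420309 comparisons are needed for merging.
Total comparisons ~ n * ceil(log2(n)) = 420309 * 19 = 7985871


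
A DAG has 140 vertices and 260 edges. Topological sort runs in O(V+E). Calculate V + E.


V = 140 (vertex processing)
E = 260 (edge processing)
V + E = 140 + 260 = 400


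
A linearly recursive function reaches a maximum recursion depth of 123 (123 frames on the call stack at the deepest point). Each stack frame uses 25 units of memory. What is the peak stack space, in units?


Maximum recursion depth = 123 frames
Memory per frame = 25 units
Total stack space = depth * frame_size
= 123 * 25 = 3075


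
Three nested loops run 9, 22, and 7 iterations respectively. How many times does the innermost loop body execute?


Loop 1 (outermost): 9 iterations
Loop 2 (middle): 22 iterations per outer
Loop 3 (innermost): 7 iterations per middle
Total = 9 * 22 * 7 = 1386


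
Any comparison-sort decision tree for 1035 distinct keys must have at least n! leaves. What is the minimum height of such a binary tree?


A binary decision tree of height h has at most 2^h leaves and needs at least n! of them, so h >= ceil(log2(n!)).
1035! is far too large to multiply out, so use Stirling's series:
  ln(n!) ~ n ln n - n + (1/2) ln(2 pi n) + 1/(12n)  (error below 1/(360 n^3), negligible here)
  ln(1035) = 6.9421567
  n ln n = 1035 * 6.9421567 = 7185.1322
  (1/2) ln(2 pi * 1035) = (1/2) ln(6503.0968) = 4.3900
  1/(12*1035) = 0.0001
  ln(1035!) ~ 7185.1322 - 1035 + 4.3900 + 0.0001 = 6154.5223
Convert to base 2: log2(1035!) = 6154.5223 / ln 2 = 6154.5223 / 0.69314718 = 8879.0988
ceil(8879.0988) = 8880


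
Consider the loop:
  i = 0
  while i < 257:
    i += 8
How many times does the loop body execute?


Starting at i = 0, each iteration adds 8.
Iterations until i >= 257:
  Iteration 1: i = 0 -> i = 8
  Iteration 2: i = 8 -> i = 16
  Iteration 3: i = 16 -> i = 24
  Iteration 4: i = 24 -> i = 32
  Iteration 5: i = 32 -> i = 40
  Iteration 6: i = 40 -> i = 48
  Iteration 7: i = 48 -> i = 56
  Iteration 8: i = 56 -> i = 64
  ... continuing ...
Total iterations = ceil(257/8) = 33


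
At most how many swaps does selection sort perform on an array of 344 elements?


Each of the 343 passes places one element in its final position.
Pass 1: swap minimum into position 0
Pass 2: swap minimum of remaining into position 1
...
Pass 343: last two elements, one swap
Maximum swaps = 344 - 1 = 343


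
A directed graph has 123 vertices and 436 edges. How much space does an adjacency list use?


Adjacency list: one list head per vertex + one entry per edge
Vertex heads: 123
Edge entries: 436
Total = 123 + 436 = 559


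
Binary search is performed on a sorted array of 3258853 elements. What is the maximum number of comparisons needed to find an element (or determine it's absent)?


Binary search halves the search space each comparison:
  Step 1: search space = 3258853 -> 1629426
  Step 2: search space = 1629426 -> 814713
  Step 3: search space = 814713 -> 407356
  Step 4: search space = 407356 -> 203678
  Step 5: search space = 203678 -> 101839
  Step 6: search space = 101839 -> 50919
  Step 7: search space = 50919 -> 25459
  Step 8: search space = 25459 -> 12729
  Step 9: search space = 12729 -> 6364
  Step 10: search space = 6364 -> 3182
  Step 11: search space = 3182 -> 1591
  Step 12: search space = 1591 -> 795
  Step 13: search space = 795 -> 397
  Step 14: search space = 397 -> 198
  Step 15: search space = 198 -> 99
  Step 16: search space = 99 -> 49
  Step 17: search space = 49 -> 24
  Step 18: search space = 24 -> 12
  Step 19: search space = 12 -> 6
  Step 20: search space = 6 -> 3
  Step 21: search space = 3 -> 1
  Step 22: search space = 1 (final check)
Maximum comparisons = floor(log2(3258853)) + 1 = 21 + 1 = 22


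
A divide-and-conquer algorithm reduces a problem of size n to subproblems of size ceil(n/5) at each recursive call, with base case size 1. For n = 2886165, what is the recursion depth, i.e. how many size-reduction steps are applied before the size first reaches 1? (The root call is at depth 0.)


Each step divides the size by 5 (rounding up); after k steps the size is ceil(n/5^k), which equals 1 exactly when 5^k >= n.
So the depth is the smallest k with 5^k >= 2886165, i.e. ceil(log_5(2886165)).
5^9 = 1953125 < 2886165 <= 9765625 = 5^10
Recursion depth = 10


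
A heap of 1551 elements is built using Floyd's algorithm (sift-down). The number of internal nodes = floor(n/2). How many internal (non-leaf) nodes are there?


Leaf nodes occupy roughly half the array.
Sift-down is called for each internal node, starting from the last one.
Internal nodes = floor(n/2) = floor(1551/2) = 775


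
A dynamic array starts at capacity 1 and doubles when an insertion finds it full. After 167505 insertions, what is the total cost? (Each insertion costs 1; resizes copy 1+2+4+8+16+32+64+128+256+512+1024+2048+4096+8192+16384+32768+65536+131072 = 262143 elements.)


Insertion cost: 167505 (one per element)
Resizes occur just before inserting elements 2, 3, 5, 9, ...
Elements copied at each resize: 1 + 2 + 4 + 8 + 16 + 32 + 64 + 128 + 256 + 512 + 1024 + 2048 + 4096 + 8192 + 16384 + 32768 + 65536 + 131072
Sum of copies = 262143 (geometric series: 2^k - 1)
Total = 167505 + 262143 = 429648


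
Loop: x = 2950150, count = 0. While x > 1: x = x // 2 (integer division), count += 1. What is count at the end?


The variable x halves each step:
x = 2950150 -> 1475075 -> 737537 -> 368768 -> 184384 -> 92192 -> 46096 -> 23048 -> 11524 -> 5762 -> 2881 -> 1440 -> 720 -> 360 -> 180 -> 90 -> 45 -> 22 -> 11 -> 5 -> 2 -> 1
Number of halvings = floor(log2(2950150)) = 21


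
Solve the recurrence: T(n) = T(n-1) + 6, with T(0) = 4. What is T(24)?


Unrolling the recurrence:
T(24) = T(23) + 6
       = T(22) + 6 + 6
       = T(21) + 6*3
       ...
       = T(0) + 6*24
       = 4 + 144 = 148


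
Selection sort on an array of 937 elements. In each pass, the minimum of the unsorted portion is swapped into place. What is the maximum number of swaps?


Selection sort performs one swap per pass:
  Pass 1: find min in positions 0 to 936, swap with position 0
  Pass 2: find min in positions 1 to 936, swap with position 1
  Pass 3: find min in positions 2 to 936, swap with position 2
  Pass 4: find min in positions 3 to 936, swap with position 3
  Pass 5: find min in positions 4 to 936, swap with position 4
  ... (931 more passes)
Total passes (and swaps) = n - 1 = 937 - 1 = 936


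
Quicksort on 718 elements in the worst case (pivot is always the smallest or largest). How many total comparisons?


In the worst case, each partition step picks the worst pivot:
  Partition 1: 717 comparisons (n-1 elements to compare)
  Partition 2: 716 comparisons
  Partition 3: 715 comparisons
  Partition 4: 714 comparisons
  Partition 5: 713 comparisons
  ...
  Last partition: 0 comparisons
Total = (n-1) + (n-2) + ... + 1 + 0 = n*(n-1)/2
= 718*717/2 = 257403


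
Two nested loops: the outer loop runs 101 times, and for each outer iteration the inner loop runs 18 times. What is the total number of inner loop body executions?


Outer loop: 101 iterations
Inner loop: 18 iterations per outer iteration
Total = 101 * 18 = 1818


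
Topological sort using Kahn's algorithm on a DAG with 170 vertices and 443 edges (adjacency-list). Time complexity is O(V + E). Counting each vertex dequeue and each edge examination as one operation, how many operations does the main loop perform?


Kahn's algorithm:
  1. Compute in-degrees: O(V + E)
  2. Process queue: each vertex dequeued once (O(V))
     each edge examined once (O(E))
Total = V + E = 170 + 443 = 613


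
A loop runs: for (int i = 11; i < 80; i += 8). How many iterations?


Loop starts at i = 11, increments by 8, stops when i >= 80.
Number of iterations = ceil((80 - 11) / 8)
= ceil(69 / 8)
= 9


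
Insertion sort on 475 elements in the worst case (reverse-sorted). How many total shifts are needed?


In the worst case (reverse-sorted), each element shifts past all previous:
  Element 1: 1 shifts
  Element 2: 2 shifts
  Element 3: 3 shifts
  Element 4: 4 shifts
  Element 5: 5 shifts
  ...
  Element 474: 474 shifts
Total = 1 + 2 + ... + 474
= 475*(475-1)/2 = 112575


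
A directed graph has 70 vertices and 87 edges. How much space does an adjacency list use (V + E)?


Adjacency list: one list head per vertex + one entry per edge
Vertex heads: 70
Edge entries: 87
Total = 70 + 87 = 157


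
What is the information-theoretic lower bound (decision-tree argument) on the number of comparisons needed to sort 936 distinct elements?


A binary decision tree of height h has at most 2^h leaves and needs at least n! of them, so h >= ceil(log2(n!)).
936! is far too large to multiply out, so use Stirling's series:
  ln(n!) ~ n ln n - n + (1/2) ln(2 pi n) + 1/(12n)  (error below 1/(360 n^3), negligible here)
  ln(936) = 6.8416155
  n ln n = 936 * 6.8416155 = 6403.7521
  (1/2) ln(2 pi * 936) = (1/2) ln(5881.0614) = 4.3397
  1/(12*936) = 0.0001
  ln(936!) ~ 6403.7521 - 936 + 4.3397 + 0.0001 = 5472.0919
Convert to base 2: log2(936!) = 5472.0919 / ln 2 = 5472.0919 / 0.69314718 = 7894.5599
ceil(7894.5599) = 7895


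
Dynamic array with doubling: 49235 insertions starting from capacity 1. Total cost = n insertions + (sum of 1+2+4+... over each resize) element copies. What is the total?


n = 49235
Insertion costs: 49235
Resizes copy 1, 2, 4, ... up to the largest power of 2 that is <= n-1 = 49234, i.e. 32768.
Copy costs = 1 + 2 + 4 + 8 + 16 + 32 + 64 + 128 + 256 + 512 + 1024 + 2048 + 4096 + 8192 + 16384 + 32768 = 65535
Total = 49235 + 65535 = 114770


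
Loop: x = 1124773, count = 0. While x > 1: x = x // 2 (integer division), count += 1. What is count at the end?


The variable x halves each step:
x = 1124773 -> 562386 -> 281193 -> 140596 -> 70298 -> 35149 -> 17574 -> 8787 -> 4393 -> 2196 -> 1098 -> 549 -> 274 -> 137 -> 68 -> 34 -> 17 -> 8 -> 4 -> 2 -> 1
Number of halvings = floor(log2(1124773)) = 20


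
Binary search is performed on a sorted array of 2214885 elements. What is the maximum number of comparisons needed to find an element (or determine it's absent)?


Binary search halves the search space each comparison:
  Step 1: search space = 2214885 -> 1107442
  Step 2: search space = 1107442 -> 553721
  Step 3: search space = 553721 -> 276860
  Step 4: search space = 276860 -> 138430
  Step 5: search space = 138430 -> 69215
  Step 6: search space = 69215 -> 34607
  Step 7: search space = 34607 -> 17303
  Step 8: search space = 17303 -> 8651
  Step 9: search space = 8651 -> 4325
  Step 10: search space = 4325 -> 2162
  Step 11: search space = 2162 -> 1081
  Step 12: search space = 1081 -> 540
  Step 13: search space = 540 -> 270
  Step 14: search space = 270 -> 135
  Step 15: search space = 135 -> 67
  Step 16: search space = 67 -> 33
  Step 17: search space = 33 -> 16
  Step 18: search space = 16 -> 8
  Step 19: search space = 8 -> 4
  Step 20: search space = 4 -> 2
  Step 21: search space = 2 -> 1
  Step 22: search space = 1 (final check)
Maximum comparisons = floor(log2(2214885)) + 1 = 21 + 1 = 22


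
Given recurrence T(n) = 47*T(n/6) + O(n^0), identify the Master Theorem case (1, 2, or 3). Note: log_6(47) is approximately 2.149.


Master Theorem parameters: a=47, b=6, c=0
log_b(a) = 2.149
Compare b^c with a: 6^0 = 1 < 47, so c < log_b(a).
Comparing c=0 vs log_b(a)=2.149:
0 < 2.149 => Case 1
Result: T(n) = O(n^(log_6 47)) ~ O(n^2.149)
Master Theorem case = 1


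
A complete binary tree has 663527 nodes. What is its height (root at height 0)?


In a complete binary tree, level k holds nodes 2^k .. 2^(k+1)-1 (1-indexed).
Height = floor(log2(n)) = floor(log2(663527)) = 19
Check: 2^19 = 524288 <= 663527 < 1048576 = 2^20


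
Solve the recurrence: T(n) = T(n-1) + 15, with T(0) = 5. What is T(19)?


Unrolling the recurrence:
T(19) = T(18) + 15
       = T(17) + 15 + 15
       = T(16) + 15*3
       ...
       = T(0) + 15*19
       = 5 + 285 = 290


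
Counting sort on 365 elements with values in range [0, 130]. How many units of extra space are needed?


Output array size: 365 (to store sorted result)
Count array size: 131 (one slot per possible value, range 0 to 130)
Total extra space = 365 + 131 = 496


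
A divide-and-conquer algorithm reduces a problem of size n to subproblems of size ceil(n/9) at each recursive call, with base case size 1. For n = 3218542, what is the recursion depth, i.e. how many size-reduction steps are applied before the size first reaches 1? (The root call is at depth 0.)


Each step divides the size by 9 (rounding up); after k steps the size is ceil(n/9^k), which equals 1 exactly when 9^k >= n.
So the depth is the smallest k with 9^k >= 3218542, i.e. ceil(log_9(3218542)).
9^6 = 531441 < 3218542 <= 4782969 = 9^7
Recursion depth = 7


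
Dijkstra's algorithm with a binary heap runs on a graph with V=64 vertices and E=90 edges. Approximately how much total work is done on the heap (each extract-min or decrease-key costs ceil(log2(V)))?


Dijkstra with a binary heap: each vertex is extracted once, each edge may relax once.
Each heap operation costs O(log V).
V + E = 64 + 90 = 154
ceil(log2(64)) = 6 (since 2^5 = 32 < 64 <= 64 = 2^6)
Total heap work = (V+E) * ceil(log2(V)) = 154 * 6 = 924


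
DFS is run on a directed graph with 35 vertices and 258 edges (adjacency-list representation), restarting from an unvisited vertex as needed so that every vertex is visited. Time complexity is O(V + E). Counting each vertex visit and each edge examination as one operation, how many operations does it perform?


A full DFS traversal processes each vertex exactly once (push/pop on stack).
Each directed edge is examined once.
V = 35, E = 258
V + E = 293


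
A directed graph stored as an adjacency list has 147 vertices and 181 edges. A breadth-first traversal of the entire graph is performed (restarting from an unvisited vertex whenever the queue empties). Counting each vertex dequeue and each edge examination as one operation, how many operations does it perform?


A full BFS traversal dequeues each vertex once and examines each edge once.
Vertex visits: 147
Edge visits: 181
V + E = 147 + 181 = 328


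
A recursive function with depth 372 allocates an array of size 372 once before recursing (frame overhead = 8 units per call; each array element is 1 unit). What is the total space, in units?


Array allocation: 372 units (allocated once)
Stack frames: 372 deep * 8 per frame = 2976 units
Total = 372 + 2976 = 3348


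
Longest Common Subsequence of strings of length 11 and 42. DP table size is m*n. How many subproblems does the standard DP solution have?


DP table indexed by positions in both strings.
First string: 11 positions
Second string: 42 positions
Total = 11 * 42 = 462


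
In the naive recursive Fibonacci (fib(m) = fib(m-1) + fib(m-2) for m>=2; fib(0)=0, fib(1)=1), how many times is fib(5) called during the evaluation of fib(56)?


Let N(m) = number of times fib(m) is called while evaluating fib(56).
N(56) = 1 (the initial call).
N(55) = 1 (only fib(56) calls it).
For 1 <= m <= 54: fib(m) is called by fib(m+1) and fib(m+2), so
  N(m) = N(m+1) + N(m+2).
fib(0) is called only by fib(2), so N(0) = N(2).
Walk down from m=56:
  N(56)=1, N(55)=1, N(54)=2, N(53)=3, N(52)=5, N(51)=8, N(50)=13, N(49)=21, N(48)=34, N(47)=55, N(46)=89, N(45)=144, N(44)=233, N(43)=377, N(42)=610, N(41)=987, N(40)=1597, N(39)=2584, N(38)=4181, N(37)=6765, N(36)=10946, N(35)=17711, N(34)=28657, N(33)=46368, N(32)=75025, N(31)=121393, N(30)=196418, N(29)=317811, N(28)=514229, N(27)=832040, N(26)=1346269, N(25)=2178309, N(24)=3524578, N(23)=5702887, N(22)=9227465, N(21)=14930352, N(20)=24157817, N(19)=39088169, N(18)=63245986, N(17)=102334155, N(16)=165580141, N(15)=267914296, N(14)=433494437, N(13)=701408733, N(12)=1134903170, N(11)=1836311903, N(10)=2971215073, N(9)=4807526976, N(8)=7778742049, N(7)=12586269025, N(6)=20365011074, N(5)=32951280099
N(5) = 32951280099


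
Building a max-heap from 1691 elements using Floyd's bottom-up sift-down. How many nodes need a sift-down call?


In a heap of 1691 elements (0-indexed array):
  Last element index: 1690
  Parent of last element: floor((1690 - 1) / 2) = 844
  Internal nodes: indices 0 to 844
  Count = floor(1691/2) = 845


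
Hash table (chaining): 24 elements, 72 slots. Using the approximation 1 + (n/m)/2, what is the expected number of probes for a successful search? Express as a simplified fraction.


Computing expected probes:
alpha = 24/72
= 1 + alpha/2
= 1 + 24/(2*72)
= (2*72 + 24) / (2*72)
= 168/144 = 7/6


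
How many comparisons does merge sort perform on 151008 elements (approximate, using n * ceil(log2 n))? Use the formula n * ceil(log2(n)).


Recursion depth: ceil(log2(151008)) = 18
Each recursion level merges n = 151008 elements
Total = 151008 * 18 = 2718144


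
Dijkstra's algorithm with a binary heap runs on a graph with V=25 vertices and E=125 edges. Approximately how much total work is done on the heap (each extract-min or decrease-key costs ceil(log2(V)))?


Dijkstra with a binary heap: each vertex is extracted once, each edge may relax once.
Each heap operation costs O(log V).
V + E = 25 + 125 = 150
ceil(log2(25)) = 5 (since 2^4 = 16 < 25 <= 32 = 2^5)
Total heap work = (V+E) * ceil(log2(V)) = 150 * 5 = 750


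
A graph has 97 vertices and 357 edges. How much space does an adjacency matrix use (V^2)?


Adjacency matrix: V x V grid of entries
Space = V^2 = 97^2 = 97 * 97 = 9409


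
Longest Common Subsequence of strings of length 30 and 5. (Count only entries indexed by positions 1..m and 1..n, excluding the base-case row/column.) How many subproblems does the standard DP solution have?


DP table indexed by positions in both strings.
First string: 30 positions
Second string: 5 positions
Total = 30 * 5 = 150


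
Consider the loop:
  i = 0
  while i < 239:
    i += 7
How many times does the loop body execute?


Starting at i = 0, each iteration adds 7.
Iterations until i >= 239:
  Iteration 1: i = 0 -> i = 7
  Iteration 2: i = 7 -> i = 14
  Iteration 3: i = 14 -> i = 21
  Iteration 4: i = 21 -> i = 28
  Iteration 5: i = 28 -> i = 35
  Iteration 6: i = 35 -> i = 42
  Iteration 7: i = 42 -> i = 49
  Iteration 8: i = 49 -> i = 56
  ... continuing ...
Total iterations = ceil(239/7) = 35


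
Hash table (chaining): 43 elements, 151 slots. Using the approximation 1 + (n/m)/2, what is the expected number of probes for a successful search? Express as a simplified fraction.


Computing expected probes:
alpha = 43/151
= 1 + alpha/2
= 1 + 43/(2*151)
= (2*151 + 43) / (2*151)
= 345/302


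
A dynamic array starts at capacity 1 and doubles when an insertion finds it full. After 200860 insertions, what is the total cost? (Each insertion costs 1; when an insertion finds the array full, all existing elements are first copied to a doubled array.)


Insertion cost: 200860 (one per element)
Resizes occur just before inserting elements 2, 3, 5, 9, ...
Elements copied at each resize: 1 + 2 + 4 + 8 + 16 + 32 + 64 + 128 + 256 + 512 + 1024 + 2048 + 4096 + 8192 + 16384 + 32768 + 65536 + 131072
Sum of copies = 262143 (geometric series: 2^k - 1)
Total = 200860 + 262143 = 463003


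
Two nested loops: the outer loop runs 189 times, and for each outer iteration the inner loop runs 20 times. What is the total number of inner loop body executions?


Outer loop: 189 iterations
Inner loop: 20 iterations per outer iteration
Total = 189 * 20 = 3780


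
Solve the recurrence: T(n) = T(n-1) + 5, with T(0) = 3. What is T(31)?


Unrolling the recurrence:
T(31) = T(30) + 5
       = T(29) + 5 + 5
       = T(28) + 5*3
       ...
       = T(0) + 5*31
       = 3 + 155 = 158


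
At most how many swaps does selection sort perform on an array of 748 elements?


Each of the 747 passes places one element in its final position.
Pass 1: swap minimum into position 0
Pass 2: swap minimum of remaining into position 1
...
Pass 747: last two elements, one swap
Maximum swaps = 748 - 1 = 747


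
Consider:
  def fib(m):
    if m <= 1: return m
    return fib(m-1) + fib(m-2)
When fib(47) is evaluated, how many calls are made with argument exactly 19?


Let N(m) = number of times fib(m) is called while evaluating fib(47).
N(47) = 1 (the initial call).
N(46) = 1 (only fib(47) calls it).
For 1 <= m <= 45: fib(m) is called by fib(m+1) and fib(m+2), so
  N(m) = N(m+1) + N(m+2).
fib(0) is called only by fib(2), so N(0) = N(2).
Walk down from m=47:
  N(47)=1, N(46)=1, N(45)=2, N(44)=3, N(43)=5, N(42)=8, N(41)=13, N(40)=21, N(39)=34, N(38)=55, N(37)=89, N(36)=144, N(35)=233, N(34)=377, N(33)=610, N(32)=987, N(31)=1597, N(30)=2584, N(29)=4181, N(28)=6765, N(27)=10946, N(26)=17711, N(25)=28657, N(24)=46368, N(23)=75025, N(22)=121393, N(21)=196418, N(20)=317811, N(19)=514229
N(19) = 514229


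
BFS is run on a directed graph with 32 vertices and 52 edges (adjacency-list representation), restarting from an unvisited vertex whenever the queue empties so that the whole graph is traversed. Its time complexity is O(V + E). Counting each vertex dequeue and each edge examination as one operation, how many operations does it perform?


A full BFS traversal dequeues each vertex exactly once and examines each directed edge exactly once.
V = 32 (vertex processing cost)
E = 52 (edge examination cost)
Total operations proportional to V + E = 32 + 52 = 84


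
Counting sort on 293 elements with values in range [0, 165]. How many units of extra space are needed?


Output array size: 293 (to store sorted result)
Count array size: 166 (one slot per possible value, range 0 to 165)
Total extra space = 293 + 166 = 459


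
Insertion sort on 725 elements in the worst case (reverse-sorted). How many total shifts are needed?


In the worst case (reverse-sorted), each element shifts past all previous:
  Element 1: 1 shifts
  Element 2: 2 shifts
  Element 3: 3 shifts
  Element 4: 4 shifts
  Element 5: 5 shifts
  ...
  Element 724: 724 shifts
Total = 1 + 2 + ... + 724
= 725*(725-1)/2 = 262450


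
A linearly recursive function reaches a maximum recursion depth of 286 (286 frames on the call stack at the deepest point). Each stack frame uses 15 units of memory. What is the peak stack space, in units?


Maximum recursion depth = 286 frames
Memory per frame = 15 units
Total stack space = depth * frame_size
= 286 * 15 = 4290


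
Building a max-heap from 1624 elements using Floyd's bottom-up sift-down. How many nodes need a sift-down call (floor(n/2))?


In a heap of 1624 elements (0-indexed array):
  Last element index: 1623
  Parent of last element: floor((1623 - 1) / 2) = 811
  Internal nodes: indices 0 to 811
  Count = floor(1624/2) = 812


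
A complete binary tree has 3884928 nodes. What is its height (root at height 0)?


In a complete binary tree, level k holds nodes 2^k .. 2^(k+1)-1 (1-indexed).
Height = floor(log2(n)) = floor(log2(3884928)) = 21
Check: 2^21 = 2097152 <= 3884928 < 4194304 = 2^22


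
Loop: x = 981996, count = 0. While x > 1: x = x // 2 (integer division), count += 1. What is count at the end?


The variable x halves each step:
x = 981996 -> 490998 -> 245499 -> 122749 -> 61374 -> 30687 -> 15343 -> 7671 -> 3835 -> 1917 -> 958 -> 479 -> 239 -> 119 -> 59 -> 29 -> 14 -> 7 -> 3 -> 1
Number of halvings = floor(log2(981996)) = 19


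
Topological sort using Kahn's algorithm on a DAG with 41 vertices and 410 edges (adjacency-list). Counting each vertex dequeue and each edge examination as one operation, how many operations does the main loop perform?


Kahn's algorithm:
  1. Compute in-degrees: O(V + E)
  2. Process queue: each vertex dequeued once (O(V))
     each edge examined once (O(E))
Total = V + E = 41 + 410 = 451


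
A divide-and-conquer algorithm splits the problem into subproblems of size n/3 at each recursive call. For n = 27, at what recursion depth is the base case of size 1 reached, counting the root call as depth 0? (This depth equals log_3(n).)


At each depth, the problem size is divided by 3:
  Depth 0: problem size = 27
  Depth 1: problem size = 9
  Depth 2: problem size = 3
  Depth 3: problem size = 1 (base case)
The base case is reached at depth log_3(27) = 3 (the tree has 4 levels counting depth 0, but the depth asked for is 3).
Recursion depth = 3


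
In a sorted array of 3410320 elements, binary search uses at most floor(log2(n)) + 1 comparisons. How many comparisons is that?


Halving sequence: 3410320 -> 1705160 -> 852580 -> 426290 -> 213145 -> 106572 -> 53286 -> 26643 -> 13321 -> 6660 -> 3330 -> 1665 -> 832 -> 416 -> 208 -> 104 -> 52 -> 26 -> 13 -> 6 -> 3 -> 1
Number of halvings = 21
Max comparisons = 21 + 1 = 22


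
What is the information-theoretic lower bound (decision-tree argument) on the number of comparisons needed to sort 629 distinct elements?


A binary decision tree of height h has at most 2^h leaves and needs at least n! of them, so h >= ceil(log2(n!)).
629! is far too large to multiply out, so use Stirling's series:
  ln(n!) ~ n ln n - n + (1/2) ln(2 pi n) + 1/(12n)  (error below 1/(360 n^3), negligible here)
  ln(629) = 6.4441313
  n ln n = 629 * 6.4441313 = 4053.3586
  (1/2) ln(2 pi * 629) = (1/2) ln(3952.1236) = 4.1410
  1/(12*629) = 0.0001
  ln(629!) ~ 4053.3586 - 629 + 4.1410 + 0.0001 = 3428.4997
Convert to base 2: log2(629!) = 3428.4997 / ln 2 = 3428.4997 / 0.69314718 = 4946.2795
ceil(4946.2795) = 4947


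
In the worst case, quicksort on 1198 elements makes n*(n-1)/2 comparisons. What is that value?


Sum of comparisons per partition:
1197 + 1196 + ... + 1 + 0
= 1198 * (1198 - 1) / 2
= 1198 * 1197 / 2
= 717003


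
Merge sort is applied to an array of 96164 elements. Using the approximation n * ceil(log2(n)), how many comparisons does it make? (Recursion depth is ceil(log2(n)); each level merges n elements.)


Merge sort divides the array into halves recursively.
Number of levels = ceil(log2(96164)) = 17
At each level, approximately n = 96164 comparisons are needed for merging.
Total comparisons ~ n * ceil(log2(n)) = 96164 * 17 = 1634788


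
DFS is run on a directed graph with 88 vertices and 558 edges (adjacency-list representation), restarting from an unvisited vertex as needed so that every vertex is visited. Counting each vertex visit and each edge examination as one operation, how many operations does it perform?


A full DFS traversal processes each vertex exactly once (push/pop on stack).
Each directed edge is examined once.
V = 88, E = 558
V + E = 646


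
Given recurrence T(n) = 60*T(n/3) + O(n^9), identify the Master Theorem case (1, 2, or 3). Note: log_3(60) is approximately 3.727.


Master Theorem parameters: a=60, b=3, c=9
log_b(a) = 3.727
Compare b^c with a: 3^9 = 19683 > 60, so c > log_b(a).
Comparing c=9 vs log_b(a)=3.727:
9 > 3.727 => Case 3
Result: T(n) = O(n^9)
Master Theorem case = 3


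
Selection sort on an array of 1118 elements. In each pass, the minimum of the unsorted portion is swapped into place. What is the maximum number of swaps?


Selection sort performs one swap per pass:
  Pass 1: find min in positions 0 to 1117, swap with position 0
  Pass 2: find min in positions 1 to 1117, swap with position 1
  Pass 3: find min in positions 2 to 1117, swap with position 2
  Pass 4: find min in positions 3 to 1117, swap with position 3
  Pass 5: find min in positions 4 to 1117, swap with position 4
  ... (1112 more passes)
Total passes (and swaps) = n - 1 = 1118 - 1 = 1117


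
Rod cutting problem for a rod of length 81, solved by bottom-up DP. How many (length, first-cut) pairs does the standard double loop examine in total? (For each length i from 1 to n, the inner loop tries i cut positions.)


For each subproblem length i = 1..81, the inner loop considers i possible first cuts.
Total = 1 + 2 + ... + 81
= 81*(81+1)/2
= 81*82/2 = 3321


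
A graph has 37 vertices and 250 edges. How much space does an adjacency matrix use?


Adjacency matrix: V x V grid of entries
Space = V^2 = 37^2 = 37 * 37 = 1369


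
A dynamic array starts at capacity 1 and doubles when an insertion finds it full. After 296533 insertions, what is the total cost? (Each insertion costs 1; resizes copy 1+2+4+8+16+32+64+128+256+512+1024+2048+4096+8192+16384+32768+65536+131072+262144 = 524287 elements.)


Insertion cost: 296533 (one per element)
Resizes occur just before inserting elements 2, 3, 5, 9, ...
Elements copied at each resize: 1 + 2 + 4 + 8 + 16 + 32 + 64 + 128 + 256 + 512 + 1024 + 2048 + 4096 + 8192 + 16384 + 32768 + 65536 + 131072 + 262144
Sum of copies = 524287 (geometric series: 2^k - 1)
Total = 296533 + 524287 = 820820


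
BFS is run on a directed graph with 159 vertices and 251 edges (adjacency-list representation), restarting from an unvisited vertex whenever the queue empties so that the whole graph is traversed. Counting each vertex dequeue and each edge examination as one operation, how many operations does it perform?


A full BFS traversal dequeues each vertex exactly once and examines each directed edge exactly once.
V = 159 (vertex processing cost)
E = 251 (edge examination cost)
Total operations proportional to V + E = 159 + 251 = 410


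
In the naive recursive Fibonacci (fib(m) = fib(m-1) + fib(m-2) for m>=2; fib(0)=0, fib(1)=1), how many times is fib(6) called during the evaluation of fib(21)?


Let N(m) = number of times fib(m) is called while evaluating fib(21).
N(21) = 1 (the initial call).
N(20) = 1 (only fib(21) calls it).
For 1 <= m <= 19: fib(m) is called by fib(m+1) and fib(m+2), so
  N(m) = N(m+1) + N(m+2).
fib(0) is called only by fib(2), so N(0) = N(2).
Walk down from m=21:
  N(21)=1, N(20)=1, N(19)=2, N(18)=3, N(17)=5, N(16)=8, N(15)=13, N(14)=21, N(13)=34, N(12)=55, N(11)=89, N(10)=144, N(9)=233, N(8)=377, N(7)=610, N(6)=987
N(6) = 987


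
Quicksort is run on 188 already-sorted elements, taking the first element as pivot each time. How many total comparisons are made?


Sum of comparisons per partition:
187 + 186 + ... + 1 + 0
= 188 * (188 - 1) / 2
= 188 * 187 / 2
= 17578


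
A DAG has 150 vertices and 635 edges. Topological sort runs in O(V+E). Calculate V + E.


V = 150 (vertex processing)
E = 635 (edge processing)
V + E = 150 + 635 = 785


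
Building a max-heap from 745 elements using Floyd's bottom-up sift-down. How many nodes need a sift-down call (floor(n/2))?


In a heap of 745 elements (0-indexed array):
  Last element index: 744
  Parent of last element: floor((744 - 1) / 2) = 371
  Internal nodes: indices 0 to 371
  Count = floor(745/2) = 372


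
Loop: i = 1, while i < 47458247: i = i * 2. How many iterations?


i multiplies by 2 each step:
i = 1 -> 2 -> 4 -> 8 -> 16 -> 32 -> 64 -> 128 -> 256 -> 512 -> 1024 -> 2048 -> 4096 -> 8192 -> 16384 -> 32768 -> 65536 -> 131072 -> 262144 -> 524288 -> 1048576 -> 2097152 -> 4194304 -> 8388608 -> 16777216 -> 33554432 -> 67108864 (stop)
Iterations = ceil(log_2(47458247)) = 26


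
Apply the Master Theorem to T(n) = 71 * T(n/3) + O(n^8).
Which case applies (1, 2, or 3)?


The Master Theorem: T(n) = a*T(n/b) + O(n^c)
  a = 71, b = 3, c = 8
log_b(a) = log_3(71) ~ 3.88
Compare b^c with a: 3^8 = 6561 > 71, so c > log_b(a).
Since c > log_b(a), Case 3 applies.
T(n) = O(n^8)
Master Theorem case = 3


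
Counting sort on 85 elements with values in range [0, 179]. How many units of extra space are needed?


Output array size: 85 (to store sorted result)
Count array size: 180 (one slot per possible value, range 0 to 179)
Total extra space = 85 + 180 = 265


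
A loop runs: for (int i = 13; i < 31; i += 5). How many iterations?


Loop starts at i = 13, increments by 5, stops when i >= 31.
Number of iterations = ceil((31 - 13) / 5)
= ceil(18 / 5)
= 4


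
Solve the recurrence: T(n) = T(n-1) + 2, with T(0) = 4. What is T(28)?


Unrolling the recurrence:
T(28) = T(27) + 2
       = T(26) + 2 + 2
       = T(25) + 2*3
       ...
       = T(0) + 2*28
       = 4 + 56 = 60


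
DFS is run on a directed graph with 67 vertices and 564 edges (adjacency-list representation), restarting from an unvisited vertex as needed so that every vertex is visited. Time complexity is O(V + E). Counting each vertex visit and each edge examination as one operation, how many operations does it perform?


A full DFS traversal processes each vertex exactly once (push/pop on stack).
Each directed edge is examined once.
V = 67, E = 564
V + E = 631


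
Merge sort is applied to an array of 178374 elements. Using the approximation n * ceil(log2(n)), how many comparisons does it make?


Merge sort divides the array into halves recursively.
Number of levels = ceil(log2(178374)) = 18
At each level, approximately n = 178374 comparisons are needed for merging.
Total comparisons ~ n * ceil(log2(n)) = 178374 * 18 = 3210732


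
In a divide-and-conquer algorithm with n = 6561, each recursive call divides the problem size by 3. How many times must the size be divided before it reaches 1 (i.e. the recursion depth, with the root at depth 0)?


Number of divisions = log_3(6561)
Sizes: 6561 -> 2187 -> 729 -> 243 -> 81 -> 27 -> 9 -> 3 -> 1 (8 divisions)
Recursion depth = 8


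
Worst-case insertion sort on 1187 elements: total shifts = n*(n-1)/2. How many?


Sum of shifts = 1 + 2 + 3 + ... + 1186
= 1187 * 1186 / 2
= 1407782 / 2
= 703891


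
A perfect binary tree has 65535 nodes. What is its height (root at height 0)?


For a perfect binary tree of height h: n = 2^(h+1) - 1, so h = log2(n+1) - 1.
  n + 1 = 65536 = 2^16
  log2(65536) = 16
  height = 16 - 1 = 15


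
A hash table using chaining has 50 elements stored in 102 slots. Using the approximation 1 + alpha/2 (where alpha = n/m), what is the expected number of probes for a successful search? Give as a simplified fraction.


Load factor alpha = n/m = 50/102
Expected probes = 1 + alpha/2 = 1 + 50/(2*102)
= 1 + 50/204
= 204/204 + 50/204
= 254/204
Simplify: 127/102


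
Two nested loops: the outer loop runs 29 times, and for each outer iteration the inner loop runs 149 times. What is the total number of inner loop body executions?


Outer loop: 29 iterations
Inner loop: 149 iterations per outer iteration
Total = 29 * 149 = 4321


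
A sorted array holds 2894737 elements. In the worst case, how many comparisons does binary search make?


Halving sequence: 2894737 -> 1447368 -> 723684 -> 361842 -> 180921 -> 90460 -> 45230 -> 22615 -> 11307 -> 5653 -> 2826 -> 1413 -> 706 -> 353 -> 176 -> 88 -> 44 -> 22 -> 11 -> 5 -> 2 -> 1
Number of halvings = 21
Max comparisons = 21 + 1 = 22


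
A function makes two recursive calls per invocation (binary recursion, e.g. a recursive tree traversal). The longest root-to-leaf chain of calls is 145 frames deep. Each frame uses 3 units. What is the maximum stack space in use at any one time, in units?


Binary recursion: the two calls run one after the other, so only one root-to-leaf chain of frames is on the stack at a time.
Maximum depth (longest chain) = 145 frames
Each frame = 3 units
Max stack space = 145 * 3 = 435


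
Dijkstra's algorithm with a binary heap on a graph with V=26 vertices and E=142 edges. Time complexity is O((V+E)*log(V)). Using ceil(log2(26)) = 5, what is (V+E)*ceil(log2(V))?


Dijkstra with a binary heap: each vertex is extracted once, each edge may relax once.
Each heap operation costs O(log V).
V + E = 26 + 142 = 168
ceil(log2(26)) = 5 (since 2^4 = 16 < 26 <= 32 = 2^5)
Total heap work = (V+E) * ceil(log2(V)) = 168 * 5 = 840


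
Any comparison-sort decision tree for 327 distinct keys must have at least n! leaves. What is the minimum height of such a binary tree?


A binary decision tree of height h has at most 2^h leaves and needs at least n! of them, so h >= ceil(log2(n!)).
327! is far too large to multiply out, so use Stirling's series:
  ln(n!) ~ n ln n - n + (1/2) ln(2 pi n) + 1/(12n)  (error below 1/(360 n^3), negligible here)
  ln(327) = 5.7899602
  n ln n = 327 * 5.7899602 = 1893.3170
  (1/2) ln(2 pi * 327) = (1/2) ln(2054.6016) = 3.8139
  1/(12*327) = 0.0003
  ln(327!) ~ 1893.3170 - 327 + 3.8139 + 0.0003 = 1570.1312
Convert to base 2: log2(327!) = 1570.1312 / ln 2 = 1570.1312 / 0.69314718 = 2265.2205
ceil(2265.2205) = 2266


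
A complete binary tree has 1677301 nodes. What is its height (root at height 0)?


In a complete binary tree, level k holds nodes 2^k .. 2^(k+1)-1 (1-indexed).
Height = floor(log2(n)) = floor(log2(1677301)) = 20
Check: 2^20 = 1048576 <= 1677301 < 2097152 = 2^21


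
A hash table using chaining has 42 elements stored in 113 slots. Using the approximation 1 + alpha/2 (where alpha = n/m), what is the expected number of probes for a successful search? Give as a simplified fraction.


Load factor alpha = n/m = 42/113
Expected probes = 1 + alpha/2 = 1 + 42/(2*113)
= 1 + 42/226
= 226/226 + 42/226
= 268/226
Simplify: 134/113


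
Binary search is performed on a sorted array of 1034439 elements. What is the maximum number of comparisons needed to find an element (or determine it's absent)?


Binary search halves the search space each comparison:
  Step 1: search space = 1034439 -> 517219
  Step 2: search space = 517219 -> 258609
  Step 3: search space = 258609 -> 129304
  Step 4: search space = 129304 -> 64652
  Step 5: search space = 64652 -> 32326
  Step 6: search space = 32326 -> 16163
  Step 7: search space = 16163 -> 8081
  Step 8: search space = 8081 -> 4040
  Step 9: search space = 4040 -> 2020
  Step 10: search space = 2020 -> 1010
  Step 11: search space = 1010 -> 505
  Step 12: search space = 505 -> 252
  Step 13: search space = 252 -> 126
  Step 14: search space = 126 -> 63
  Step 15: search space = 63 -> 31
  Step 16: search space = 31 -> 15
  Step 17: search space = 15 -> 7
  Step 18: search space = 7 -> 3
  Step 19: search space = 3 -> 1
  Step 20: search space = 1 (final check)
Maximum comparisons = floor(log2(1034439)) + 1 = 19 + 1 = 20


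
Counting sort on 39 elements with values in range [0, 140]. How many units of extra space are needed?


Output array size: 39 (to store sorted result)
Count array size: 141 (one slot per possible value, range 0 to 140)
Total extra space = 39 + 141 = 180


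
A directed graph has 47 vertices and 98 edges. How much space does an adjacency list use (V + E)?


Adjacency list: one list head per vertex + one entry per edge
Vertex heads: 47
Edge entries: 98
Total = 47 + 98 = 145


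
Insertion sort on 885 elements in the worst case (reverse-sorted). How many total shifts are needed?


In the worst case (reverse-sorted), each element shifts past all previous:
  Element 1: 1 shifts
  Element 2: 2 shifts
  Element 3: 3 shifts
  Element 4: 4 shifts
  Element 5: 5 shifts
  ...
  Element 884: 884 shifts
Total = 1 + 2 + ... + 884
= 885*(885-1)/2 = 391170


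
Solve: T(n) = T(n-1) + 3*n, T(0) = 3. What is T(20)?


Expanding the recurrence:
T(20) = T(19) + 3*20
       = T(18) + 3*19 + 3*20
       ...
       = T(0) + 3*(1 + 2 + ... + 20)
       = 3 + 3 * 20*21/2
       = 3 + 3 * 210
       = 3 + 630 = 633


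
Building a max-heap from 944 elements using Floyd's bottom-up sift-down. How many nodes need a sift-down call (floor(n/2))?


In a heap of 944 elements (0-indexed array):
  Last element index: 943
  Parent of last element: floor((943 - 1) / 2) = 471
  Internal nodes: indices 0 to 471
  Count = floor(944/2) = 472


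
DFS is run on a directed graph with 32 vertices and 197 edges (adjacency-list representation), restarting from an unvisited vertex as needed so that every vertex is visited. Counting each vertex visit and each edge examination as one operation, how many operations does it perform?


A full DFS traversal processes each vertex exactly once (push/pop on stack).
Each directed edge is examined once.
V = 32, E = 197
V + E = 229
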